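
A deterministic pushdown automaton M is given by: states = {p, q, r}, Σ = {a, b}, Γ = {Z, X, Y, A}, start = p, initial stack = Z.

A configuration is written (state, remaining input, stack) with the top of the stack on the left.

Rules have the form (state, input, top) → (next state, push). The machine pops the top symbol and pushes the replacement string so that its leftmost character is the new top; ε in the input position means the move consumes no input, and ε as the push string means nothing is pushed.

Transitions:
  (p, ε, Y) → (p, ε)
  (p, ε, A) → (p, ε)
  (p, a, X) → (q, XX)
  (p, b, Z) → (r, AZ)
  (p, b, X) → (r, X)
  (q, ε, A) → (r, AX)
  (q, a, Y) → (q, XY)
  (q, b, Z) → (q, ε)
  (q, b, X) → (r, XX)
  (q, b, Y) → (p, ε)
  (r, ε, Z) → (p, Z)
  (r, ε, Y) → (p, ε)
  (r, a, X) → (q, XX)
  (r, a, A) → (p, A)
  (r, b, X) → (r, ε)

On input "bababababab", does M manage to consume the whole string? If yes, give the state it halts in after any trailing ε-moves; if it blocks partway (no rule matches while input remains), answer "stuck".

(p, bababababab, Z) ⊢ (r, ababababab, AZ) ⊢ (p, babababab, AZ) ⊢ (p, babababab, Z) ⊢ (r, abababab, AZ) ⊢ (p, bababab, AZ) ⊢ (p, bababab, Z) ⊢ (r, ababab, AZ) ⊢ (p, babab, AZ) ⊢ (p, babab, Z) ⊢ (r, abab, AZ) ⊢ (p, bab, AZ) ⊢ (p, bab, Z) ⊢ (r, ab, AZ) ⊢ (p, b, AZ) ⊢ (p, b, Z) ⊢ (r, ε, AZ)
All input consumed; M is in state r.

r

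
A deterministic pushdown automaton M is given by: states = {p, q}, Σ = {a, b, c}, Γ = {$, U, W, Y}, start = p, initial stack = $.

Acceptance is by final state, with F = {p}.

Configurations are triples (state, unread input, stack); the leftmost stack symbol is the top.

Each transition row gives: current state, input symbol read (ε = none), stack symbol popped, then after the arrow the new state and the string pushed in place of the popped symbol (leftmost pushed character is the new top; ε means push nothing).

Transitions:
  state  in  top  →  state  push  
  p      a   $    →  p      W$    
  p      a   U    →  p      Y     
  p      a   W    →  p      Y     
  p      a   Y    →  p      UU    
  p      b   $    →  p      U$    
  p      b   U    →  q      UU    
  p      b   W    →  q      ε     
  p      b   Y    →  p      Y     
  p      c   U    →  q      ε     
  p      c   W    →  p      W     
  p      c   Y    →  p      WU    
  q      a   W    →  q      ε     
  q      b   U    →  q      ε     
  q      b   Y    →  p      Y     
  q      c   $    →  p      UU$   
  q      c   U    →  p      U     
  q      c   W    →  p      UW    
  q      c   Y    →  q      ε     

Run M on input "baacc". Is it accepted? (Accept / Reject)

(p, baacc, $) ⊢ (p, aacc, U$) ⊢ (p, acc, Y$) ⊢ (p, cc, UU$) ⊢ (q, c, U$) ⊢ (p, ε, U$)
All input consumed; state p ∈ F.

Accept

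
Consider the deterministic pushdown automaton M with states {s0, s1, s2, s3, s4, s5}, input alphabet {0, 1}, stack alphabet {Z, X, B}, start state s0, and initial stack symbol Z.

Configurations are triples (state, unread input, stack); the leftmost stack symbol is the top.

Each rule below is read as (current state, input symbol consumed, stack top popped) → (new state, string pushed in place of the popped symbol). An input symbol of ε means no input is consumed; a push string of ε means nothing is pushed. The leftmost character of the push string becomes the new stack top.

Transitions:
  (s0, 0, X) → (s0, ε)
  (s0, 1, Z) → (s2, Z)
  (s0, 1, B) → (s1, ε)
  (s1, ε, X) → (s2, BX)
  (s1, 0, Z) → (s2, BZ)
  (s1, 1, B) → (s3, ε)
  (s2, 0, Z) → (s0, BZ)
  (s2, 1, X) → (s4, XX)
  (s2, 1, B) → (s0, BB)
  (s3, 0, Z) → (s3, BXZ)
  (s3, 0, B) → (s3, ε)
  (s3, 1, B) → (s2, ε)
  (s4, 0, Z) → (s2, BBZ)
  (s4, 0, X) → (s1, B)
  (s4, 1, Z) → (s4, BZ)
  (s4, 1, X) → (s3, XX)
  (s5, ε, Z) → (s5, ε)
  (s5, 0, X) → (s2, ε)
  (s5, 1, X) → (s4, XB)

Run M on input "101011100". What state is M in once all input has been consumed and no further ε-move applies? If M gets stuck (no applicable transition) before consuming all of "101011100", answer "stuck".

s3

(s0, 101011100, Z)
  read 1, top Z: go to s2, push Z → (s2, 01011100, Z)
  read 0, top Z: go to s0, push BZ → (s0, 1011100, BZ)
  read 1, top B: go to s1, push ε → (s1, 011100, Z)
  read 0, top Z: go to s2, push BZ → (s2, 11100, BZ)
  read 1, top B: go to s0, push BB → (s0, 1100, BBZ)
  read 1, top B: go to s1, push ε → (s1, 100, BZ)
  read 1, top B: go to s3, push ε → (s3, 00, Z)
  read 0, top Z: go to s3, push BXZ → (s3, 0, BXZ)
  read 0, top B: go to s3, push ε → (s3, ε, XZ)
All input consumed; M is in state s3.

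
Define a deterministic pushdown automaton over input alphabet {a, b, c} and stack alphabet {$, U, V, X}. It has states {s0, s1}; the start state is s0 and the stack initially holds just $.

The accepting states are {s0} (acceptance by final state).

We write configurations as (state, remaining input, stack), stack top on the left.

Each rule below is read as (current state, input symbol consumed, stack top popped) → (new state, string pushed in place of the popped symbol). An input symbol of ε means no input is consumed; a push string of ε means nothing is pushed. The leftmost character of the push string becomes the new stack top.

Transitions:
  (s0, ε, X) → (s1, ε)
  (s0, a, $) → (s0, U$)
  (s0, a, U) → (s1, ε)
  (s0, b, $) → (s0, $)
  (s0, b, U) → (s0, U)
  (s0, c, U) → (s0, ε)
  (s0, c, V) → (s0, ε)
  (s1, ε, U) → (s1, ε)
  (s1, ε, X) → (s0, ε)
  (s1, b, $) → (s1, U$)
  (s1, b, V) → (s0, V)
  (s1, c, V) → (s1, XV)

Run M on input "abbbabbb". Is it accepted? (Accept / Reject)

Reject

(s0, abbbabbb, $)
  read a, top $: go to s0, push U$ → (s0, bbbabbb, U$)
  read b, top U: go to s0, push U → (s0, bbabbb, U$)
  read b, top U: go to s0, push U → (s0, babbb, U$)
  read b, top U: go to s0, push U → (s0, abbb, U$)
  read a, top U: go to s1, push ε → (s1, bbb, $)
  read b, top $: go to s1, push U$ → (s1, bb, U$)
  ε-move, top U: go to s1, push ε → (s1, bb, $)
  read b, top $: go to s1, push U$ → (s1, b, U$)
  ε-move, top U: go to s1, push ε → (s1, b, $)
  read b, top $: go to s1, push U$ → (s1, ε, U$)
  ε-move, top U: go to s1, push ε → (s1, ε, $)
All input consumed; state s1 ∉ F and no further ε-move applies.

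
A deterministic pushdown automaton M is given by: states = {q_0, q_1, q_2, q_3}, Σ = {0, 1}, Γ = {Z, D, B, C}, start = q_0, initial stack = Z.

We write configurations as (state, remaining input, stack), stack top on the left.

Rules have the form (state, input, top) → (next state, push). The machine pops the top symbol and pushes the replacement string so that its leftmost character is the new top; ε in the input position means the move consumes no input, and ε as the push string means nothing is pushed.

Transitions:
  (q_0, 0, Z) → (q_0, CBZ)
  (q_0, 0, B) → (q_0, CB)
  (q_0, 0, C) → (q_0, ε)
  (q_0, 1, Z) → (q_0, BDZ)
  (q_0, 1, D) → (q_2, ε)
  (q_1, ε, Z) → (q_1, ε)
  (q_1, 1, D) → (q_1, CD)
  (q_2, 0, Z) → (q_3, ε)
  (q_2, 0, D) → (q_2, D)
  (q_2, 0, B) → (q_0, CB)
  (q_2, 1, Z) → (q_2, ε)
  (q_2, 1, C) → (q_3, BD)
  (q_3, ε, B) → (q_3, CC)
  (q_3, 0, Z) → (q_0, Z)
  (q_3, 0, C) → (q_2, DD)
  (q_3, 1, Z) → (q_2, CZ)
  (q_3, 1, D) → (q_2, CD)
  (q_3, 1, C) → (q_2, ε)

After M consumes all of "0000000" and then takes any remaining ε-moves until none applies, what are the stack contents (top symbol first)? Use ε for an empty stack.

CBZ

(q_0, 0000000, Z)
  read 0, top Z: go to q_0, push CBZ → (q_0, 000000, CBZ)
  read 0, top C: go to q_0, push ε → (q_0, 00000, BZ)
  read 0, top B: go to q_0, push CB → (q_0, 0000, CBZ)
  read 0, top C: go to q_0, push ε → (q_0, 000, BZ)
  read 0, top B: go to q_0, push CB → (q_0, 00, CBZ)
  read 0, top C: go to q_0, push ε → (q_0, 0, BZ)
  read 0, top B: go to q_0, push CB → (q_0, ε, CBZ)
All input consumed in state q_0 with stack CBZ.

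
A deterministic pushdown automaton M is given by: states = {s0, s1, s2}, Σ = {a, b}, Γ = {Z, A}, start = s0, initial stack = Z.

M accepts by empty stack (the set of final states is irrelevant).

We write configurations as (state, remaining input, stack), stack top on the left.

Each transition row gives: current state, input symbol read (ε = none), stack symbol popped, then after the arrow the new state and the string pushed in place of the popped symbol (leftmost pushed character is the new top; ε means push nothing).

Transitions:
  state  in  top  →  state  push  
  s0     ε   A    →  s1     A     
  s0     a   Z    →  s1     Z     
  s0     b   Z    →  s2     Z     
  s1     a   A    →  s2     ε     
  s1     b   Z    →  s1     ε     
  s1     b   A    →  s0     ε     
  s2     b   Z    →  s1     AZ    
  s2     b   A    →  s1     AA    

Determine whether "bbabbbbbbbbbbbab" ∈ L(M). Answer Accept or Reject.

Accept

(s0, bbabbbbbbbbbbbab, Z)
  read b, top Z: go to s2, push Z → (s2, babbbbbbbbbbbab, Z)
  read b, top Z: go to s1, push AZ → (s1, abbbbbbbbbbbab, AZ)
  read a, top A: go to s2, push ε → (s2, bbbbbbbbbbbab, Z)
  read b, top Z: go to s1, push AZ → (s1, bbbbbbbbbbab, AZ)
  read b, top A: go to s0, push ε → (s0, bbbbbbbbbab, Z)
  read b, top Z: go to s2, push Z → (s2, bbbbbbbbab, Z)
  read b, top Z: go to s1, push AZ → (s1, bbbbbbbab, AZ)
  read b, top A: go to s0, push ε → (s0, bbbbbbab, Z)
  read b, top Z: go to s2, push Z → (s2, bbbbbab, Z)
  read b, top Z: go to s1, push AZ → (s1, bbbbab, AZ)
  read b, top A: go to s0, push ε → (s0, bbbab, Z)
  read b, top Z: go to s2, push Z → (s2, bbab, Z)
  read b, top Z: go to s1, push AZ → (s1, bab, AZ)
  read b, top A: go to s0, push ε → (s0, ab, Z)
  read a, top Z: go to s1, push Z → (s1, b, Z)
  read b, top Z: go to s1, push ε → (s1, ε, ε)
All input consumed and the stack is empty.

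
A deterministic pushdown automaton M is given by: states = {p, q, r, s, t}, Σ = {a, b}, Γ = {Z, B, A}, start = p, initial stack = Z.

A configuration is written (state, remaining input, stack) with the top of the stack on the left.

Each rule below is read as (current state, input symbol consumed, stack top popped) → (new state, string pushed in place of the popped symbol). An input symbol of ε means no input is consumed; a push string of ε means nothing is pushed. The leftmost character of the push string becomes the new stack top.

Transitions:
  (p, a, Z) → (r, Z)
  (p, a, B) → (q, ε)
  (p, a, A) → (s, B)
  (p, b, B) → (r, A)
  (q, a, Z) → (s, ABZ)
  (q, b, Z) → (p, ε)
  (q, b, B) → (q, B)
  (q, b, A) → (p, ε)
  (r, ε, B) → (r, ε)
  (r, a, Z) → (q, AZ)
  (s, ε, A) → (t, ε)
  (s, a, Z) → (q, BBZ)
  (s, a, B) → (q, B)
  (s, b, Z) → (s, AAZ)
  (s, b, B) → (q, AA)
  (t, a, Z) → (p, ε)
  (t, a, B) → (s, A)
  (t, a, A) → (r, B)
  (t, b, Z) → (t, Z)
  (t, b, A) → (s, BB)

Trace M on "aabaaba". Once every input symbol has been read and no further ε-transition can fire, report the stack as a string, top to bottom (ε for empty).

(p, aabaaba, Z)
  read a, top Z: go to r, push Z → (r, abaaba, Z)
  read a, top Z: go to q, push AZ → (q, baaba, AZ)
  read b, top A: go to p, push ε → (p, aaba, Z)
  read a, top Z: go to r, push Z → (r, aba, Z)
  read a, top Z: go to q, push AZ → (q, ba, AZ)
  read b, top A: go to p, push ε → (p, a, Z)
  read a, top Z: go to r, push Z → (r, ε, Z)
All input consumed in state r with stack Z.

Z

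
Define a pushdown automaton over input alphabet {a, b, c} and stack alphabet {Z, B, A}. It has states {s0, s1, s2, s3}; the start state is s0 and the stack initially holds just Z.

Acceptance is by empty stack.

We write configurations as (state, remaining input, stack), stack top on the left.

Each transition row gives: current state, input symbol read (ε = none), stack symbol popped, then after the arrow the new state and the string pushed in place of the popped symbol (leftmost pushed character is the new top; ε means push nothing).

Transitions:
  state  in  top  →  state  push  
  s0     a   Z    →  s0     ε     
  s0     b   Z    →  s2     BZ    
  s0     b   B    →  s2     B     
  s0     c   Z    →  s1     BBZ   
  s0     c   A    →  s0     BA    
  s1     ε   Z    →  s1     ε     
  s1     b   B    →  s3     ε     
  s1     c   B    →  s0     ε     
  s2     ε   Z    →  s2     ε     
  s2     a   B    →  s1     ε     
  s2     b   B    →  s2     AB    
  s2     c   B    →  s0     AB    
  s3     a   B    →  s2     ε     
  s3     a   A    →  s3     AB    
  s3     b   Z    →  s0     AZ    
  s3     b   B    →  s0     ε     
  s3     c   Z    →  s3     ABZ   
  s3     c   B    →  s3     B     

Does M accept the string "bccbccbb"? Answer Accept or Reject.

Reject

No computation consumes all input and empties the stack.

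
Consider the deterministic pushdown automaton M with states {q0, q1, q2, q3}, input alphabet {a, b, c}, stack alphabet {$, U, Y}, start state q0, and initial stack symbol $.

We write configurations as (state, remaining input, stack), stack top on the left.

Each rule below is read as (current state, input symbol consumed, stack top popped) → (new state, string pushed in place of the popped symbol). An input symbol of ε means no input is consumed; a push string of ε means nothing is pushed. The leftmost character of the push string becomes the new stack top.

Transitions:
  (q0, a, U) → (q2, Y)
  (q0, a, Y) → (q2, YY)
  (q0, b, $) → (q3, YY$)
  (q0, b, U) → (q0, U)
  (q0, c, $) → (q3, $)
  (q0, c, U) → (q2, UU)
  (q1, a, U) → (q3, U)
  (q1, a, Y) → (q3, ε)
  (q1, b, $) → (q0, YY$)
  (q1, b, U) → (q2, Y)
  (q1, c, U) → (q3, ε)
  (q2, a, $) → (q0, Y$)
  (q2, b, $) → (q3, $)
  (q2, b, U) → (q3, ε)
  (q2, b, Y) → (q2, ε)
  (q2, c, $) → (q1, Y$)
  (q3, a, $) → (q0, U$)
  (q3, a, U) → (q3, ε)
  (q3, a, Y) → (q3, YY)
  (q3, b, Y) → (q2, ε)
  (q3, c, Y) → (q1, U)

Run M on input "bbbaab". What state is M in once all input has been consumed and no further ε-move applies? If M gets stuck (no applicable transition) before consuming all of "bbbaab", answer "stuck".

q2

(q0, bbbaab, $)
  read b, top $: go to q3, push YY$ → (q3, bbaab, YY$)
  read b, top Y: go to q2, push ε → (q2, baab, Y$)
  read b, top Y: go to q2, push ε → (q2, aab, $)
  read a, top $: go to q0, push Y$ → (q0, ab, Y$)
  read a, top Y: go to q2, push YY → (q2, b, YY$)
  read b, top Y: go to q2, push ε → (q2, ε, Y$)
All input consumed; M is in state q2.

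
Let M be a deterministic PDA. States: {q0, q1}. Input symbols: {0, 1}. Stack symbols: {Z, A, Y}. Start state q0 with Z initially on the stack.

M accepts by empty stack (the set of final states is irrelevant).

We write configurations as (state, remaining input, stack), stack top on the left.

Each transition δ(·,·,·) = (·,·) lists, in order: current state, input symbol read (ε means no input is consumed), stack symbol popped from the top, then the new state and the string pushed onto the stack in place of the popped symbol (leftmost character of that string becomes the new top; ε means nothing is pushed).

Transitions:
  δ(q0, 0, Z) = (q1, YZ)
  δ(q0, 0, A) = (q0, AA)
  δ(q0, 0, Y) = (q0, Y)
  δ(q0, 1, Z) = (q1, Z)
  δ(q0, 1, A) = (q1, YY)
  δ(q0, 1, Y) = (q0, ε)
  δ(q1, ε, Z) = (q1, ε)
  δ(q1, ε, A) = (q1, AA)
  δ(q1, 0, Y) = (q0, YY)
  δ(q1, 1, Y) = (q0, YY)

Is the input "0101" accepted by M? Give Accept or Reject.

(q0, 0101, Z)
  read 0, top Z: go to q1, push YZ → (q1, 101, YZ)
  read 1, top Y: go to q0, push YY → (q0, 01, YYZ)
  read 0, top Y: go to q0, push Y → (q0, 1, YYZ)
  read 1, top Y: go to q0, push ε → (q0, ε, YZ)
All input consumed; stack is YZ, not empty, and no further ε-move applies.

Reject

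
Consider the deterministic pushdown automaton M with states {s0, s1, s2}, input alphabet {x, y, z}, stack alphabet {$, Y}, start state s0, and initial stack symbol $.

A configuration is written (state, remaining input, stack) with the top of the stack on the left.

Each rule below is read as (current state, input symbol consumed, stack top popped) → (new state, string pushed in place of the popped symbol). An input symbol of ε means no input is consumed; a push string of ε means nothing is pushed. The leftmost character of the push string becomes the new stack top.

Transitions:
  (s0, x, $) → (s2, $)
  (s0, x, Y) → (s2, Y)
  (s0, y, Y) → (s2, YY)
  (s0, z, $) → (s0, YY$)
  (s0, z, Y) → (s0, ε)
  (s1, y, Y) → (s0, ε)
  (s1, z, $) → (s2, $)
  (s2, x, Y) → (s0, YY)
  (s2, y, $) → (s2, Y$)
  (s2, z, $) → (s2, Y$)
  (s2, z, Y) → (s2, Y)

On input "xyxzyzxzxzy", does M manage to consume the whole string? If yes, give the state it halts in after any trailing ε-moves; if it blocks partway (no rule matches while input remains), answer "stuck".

(s0, xyxzyzxzxzy, $)
  read x, top $: go to s2, push $ → (s2, yxzyzxzxzy, $)
  read y, top $: go to s2, push Y$ → (s2, xzyzxzxzy, Y$)
  read x, top Y: go to s0, push YY → (s0, zyzxzxzy, YY$)
  read z, top Y: go to s0, push ε → (s0, yzxzxzy, Y$)
  read y, top Y: go to s2, push YY → (s2, zxzxzy, YY$)
  read z, top Y: go to s2, push Y → (s2, xzxzy, YY$)
  read x, top Y: go to s0, push YY → (s0, zxzy, YYY$)
  read z, top Y: go to s0, push ε → (s0, xzy, YY$)
  read x, top Y: go to s2, push Y → (s2, zy, YY$)
  read z, top Y: go to s2, push Y → (s2, y, YY$)
No transition for (s2, y, top Y); M blocks with input y remaining.

stuck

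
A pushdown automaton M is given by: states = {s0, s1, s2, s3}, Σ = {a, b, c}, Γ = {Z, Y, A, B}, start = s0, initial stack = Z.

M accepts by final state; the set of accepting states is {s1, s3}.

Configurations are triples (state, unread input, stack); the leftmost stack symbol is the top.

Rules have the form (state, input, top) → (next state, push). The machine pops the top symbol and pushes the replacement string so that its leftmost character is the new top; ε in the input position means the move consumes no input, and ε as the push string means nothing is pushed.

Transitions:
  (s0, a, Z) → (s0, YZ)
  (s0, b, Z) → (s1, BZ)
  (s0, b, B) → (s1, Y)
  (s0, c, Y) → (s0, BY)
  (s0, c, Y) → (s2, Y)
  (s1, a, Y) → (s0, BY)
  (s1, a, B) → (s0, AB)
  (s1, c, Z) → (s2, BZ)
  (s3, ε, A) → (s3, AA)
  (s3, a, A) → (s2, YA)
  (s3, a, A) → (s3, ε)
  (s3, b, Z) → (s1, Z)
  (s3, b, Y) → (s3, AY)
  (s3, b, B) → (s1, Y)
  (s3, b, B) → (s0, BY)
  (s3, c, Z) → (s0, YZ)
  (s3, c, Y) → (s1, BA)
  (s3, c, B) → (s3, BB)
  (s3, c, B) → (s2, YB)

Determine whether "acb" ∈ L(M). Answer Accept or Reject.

Accept

One accepting computation: (s0, acb, Z) ⊢ (s0, cb, YZ) ⊢ (s0, b, BYZ) ⊢ (s1, ε, YYZ)
All input consumed and state s1 ∈ F.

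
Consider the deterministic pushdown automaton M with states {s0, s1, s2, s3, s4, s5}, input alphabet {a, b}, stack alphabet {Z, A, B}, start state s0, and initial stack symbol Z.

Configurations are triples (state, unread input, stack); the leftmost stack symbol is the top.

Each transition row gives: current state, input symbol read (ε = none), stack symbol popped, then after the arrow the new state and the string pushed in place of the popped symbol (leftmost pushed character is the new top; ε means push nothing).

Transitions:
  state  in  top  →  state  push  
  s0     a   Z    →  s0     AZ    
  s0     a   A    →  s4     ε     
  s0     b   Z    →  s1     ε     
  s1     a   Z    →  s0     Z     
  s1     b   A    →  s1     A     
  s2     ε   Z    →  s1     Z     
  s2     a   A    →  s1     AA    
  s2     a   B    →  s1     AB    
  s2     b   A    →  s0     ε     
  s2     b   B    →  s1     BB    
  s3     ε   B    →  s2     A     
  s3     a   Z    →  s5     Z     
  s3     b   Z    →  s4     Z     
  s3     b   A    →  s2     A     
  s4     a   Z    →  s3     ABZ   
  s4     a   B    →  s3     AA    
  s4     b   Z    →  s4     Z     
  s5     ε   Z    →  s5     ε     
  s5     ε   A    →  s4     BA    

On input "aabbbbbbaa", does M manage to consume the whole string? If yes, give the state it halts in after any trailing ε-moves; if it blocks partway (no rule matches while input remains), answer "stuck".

stuck

(s0, aabbbbbbaa, Z) ⊢ (s0, abbbbbbaa, AZ) ⊢ (s4, bbbbbbaa, Z) ⊢ (s4, bbbbbaa, Z) ⊢ (s4, bbbbaa, Z) ⊢ (s4, bbbaa, Z) ⊢ (s4, bbaa, Z) ⊢ (s4, baa, Z) ⊢ (s4, aa, Z) ⊢ (s3, a, ABZ)
No transition for (s3, a, top A); M blocks with input a remaining.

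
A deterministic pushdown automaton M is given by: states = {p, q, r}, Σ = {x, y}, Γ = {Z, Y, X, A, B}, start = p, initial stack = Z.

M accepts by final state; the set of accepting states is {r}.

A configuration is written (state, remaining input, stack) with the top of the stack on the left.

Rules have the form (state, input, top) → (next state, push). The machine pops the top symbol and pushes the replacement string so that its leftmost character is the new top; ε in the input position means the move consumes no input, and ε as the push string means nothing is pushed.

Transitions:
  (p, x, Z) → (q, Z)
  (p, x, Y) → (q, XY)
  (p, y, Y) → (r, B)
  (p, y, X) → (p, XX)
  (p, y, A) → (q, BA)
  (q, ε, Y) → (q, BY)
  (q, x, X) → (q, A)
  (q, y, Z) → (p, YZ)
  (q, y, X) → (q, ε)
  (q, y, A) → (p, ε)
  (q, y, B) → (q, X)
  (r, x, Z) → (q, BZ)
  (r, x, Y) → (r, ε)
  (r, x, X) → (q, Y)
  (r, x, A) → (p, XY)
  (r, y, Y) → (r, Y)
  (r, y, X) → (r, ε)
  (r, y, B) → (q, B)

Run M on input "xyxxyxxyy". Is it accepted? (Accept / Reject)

Accept

(p, xyxxyxxyy, Z) ⊢ (q, yxxyxxyy, Z) ⊢ (p, xxyxxyy, YZ) ⊢ (q, xyxxyy, XYZ) ⊢ (q, yxxyy, AYZ) ⊢ (p, xxyy, YZ) ⊢ (q, xyy, XYZ) ⊢ (q, yy, AYZ) ⊢ (p, y, YZ) ⊢ (r, ε, BZ)
All input consumed; state r ∈ F.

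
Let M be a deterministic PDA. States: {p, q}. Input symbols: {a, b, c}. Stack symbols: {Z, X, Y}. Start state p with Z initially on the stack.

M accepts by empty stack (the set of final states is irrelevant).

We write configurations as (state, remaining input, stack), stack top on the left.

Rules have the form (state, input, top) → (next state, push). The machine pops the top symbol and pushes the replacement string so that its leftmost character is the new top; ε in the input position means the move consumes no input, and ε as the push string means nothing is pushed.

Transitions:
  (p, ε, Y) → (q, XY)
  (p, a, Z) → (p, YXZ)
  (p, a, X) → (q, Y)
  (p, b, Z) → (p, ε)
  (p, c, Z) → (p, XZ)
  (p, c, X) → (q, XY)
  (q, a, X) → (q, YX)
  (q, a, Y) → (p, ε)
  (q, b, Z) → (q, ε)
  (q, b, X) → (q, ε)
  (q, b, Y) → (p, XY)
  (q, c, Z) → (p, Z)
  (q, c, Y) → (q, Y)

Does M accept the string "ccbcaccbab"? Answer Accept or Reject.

(p, ccbcaccbab, Z) ⊢ (p, cbcaccbab, XZ) ⊢ (q, bcaccbab, XYZ) ⊢ (q, caccbab, YZ) ⊢ (q, accbab, YZ) ⊢ (p, ccbab, Z) ⊢ (p, cbab, XZ) ⊢ (q, bab, XYZ) ⊢ (q, ab, YZ) ⊢ (p, b, Z) ⊢ (p, ε, ε)
All input consumed and the stack is empty.

Accept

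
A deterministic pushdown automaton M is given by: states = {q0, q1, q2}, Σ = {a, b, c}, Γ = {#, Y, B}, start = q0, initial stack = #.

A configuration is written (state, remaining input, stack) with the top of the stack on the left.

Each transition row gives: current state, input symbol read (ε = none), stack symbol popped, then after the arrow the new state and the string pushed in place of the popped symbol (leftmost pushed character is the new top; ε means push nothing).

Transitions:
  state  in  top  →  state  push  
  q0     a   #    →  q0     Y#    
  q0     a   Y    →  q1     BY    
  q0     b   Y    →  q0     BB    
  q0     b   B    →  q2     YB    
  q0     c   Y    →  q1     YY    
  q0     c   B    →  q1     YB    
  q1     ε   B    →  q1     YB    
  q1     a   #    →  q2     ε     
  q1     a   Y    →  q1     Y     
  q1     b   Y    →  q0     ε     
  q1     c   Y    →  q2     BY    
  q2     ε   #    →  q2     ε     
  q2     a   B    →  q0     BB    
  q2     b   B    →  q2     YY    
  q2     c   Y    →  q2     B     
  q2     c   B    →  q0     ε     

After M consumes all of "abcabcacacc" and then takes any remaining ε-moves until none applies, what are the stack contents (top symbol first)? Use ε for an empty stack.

(q0, abcabcacacc, #) ⊢ (q0, bcabcacacc, Y#) ⊢ (q0, cabcacacc, BB#) ⊢ (q1, abcacacc, YBB#) ⊢ (q1, bcacacc, YBB#) ⊢ (q0, cacacc, BB#) ⊢ (q1, acacc, YBB#) ⊢ (q1, cacc, YBB#) ⊢ (q2, acc, BYBB#) ⊢ (q0, cc, BBYBB#) ⊢ (q1, c, YBBYBB#) ⊢ (q2, ε, BYBBYBB#)
All input consumed in state q2 with stack BYBBYBB#.

BYBBYBB#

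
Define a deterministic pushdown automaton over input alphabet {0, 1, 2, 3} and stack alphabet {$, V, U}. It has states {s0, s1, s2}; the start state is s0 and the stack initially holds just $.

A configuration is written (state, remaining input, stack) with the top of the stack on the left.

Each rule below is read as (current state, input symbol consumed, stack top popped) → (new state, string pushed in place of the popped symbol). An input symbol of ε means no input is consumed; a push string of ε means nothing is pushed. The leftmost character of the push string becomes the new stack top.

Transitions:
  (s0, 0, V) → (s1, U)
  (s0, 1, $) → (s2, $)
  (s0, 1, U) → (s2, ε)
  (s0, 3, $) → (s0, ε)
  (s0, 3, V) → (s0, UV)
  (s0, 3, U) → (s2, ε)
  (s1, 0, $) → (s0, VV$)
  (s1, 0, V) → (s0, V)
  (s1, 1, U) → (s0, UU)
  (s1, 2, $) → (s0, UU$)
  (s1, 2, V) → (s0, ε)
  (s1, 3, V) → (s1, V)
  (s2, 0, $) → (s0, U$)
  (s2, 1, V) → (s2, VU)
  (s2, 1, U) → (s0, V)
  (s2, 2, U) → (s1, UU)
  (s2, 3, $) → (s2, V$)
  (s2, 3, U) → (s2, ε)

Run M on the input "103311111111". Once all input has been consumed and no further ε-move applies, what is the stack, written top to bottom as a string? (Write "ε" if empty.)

VUUUUUUUU$

(s0, 103311111111, $)
  read 1, top $: go to s2, push $ → (s2, 03311111111, $)
  read 0, top $: go to s0, push U$ → (s0, 3311111111, U$)
  read 3, top U: go to s2, push ε → (s2, 311111111, $)
  read 3, top $: go to s2, push V$ → (s2, 11111111, V$)
  read 1, top V: go to s2, push VU → (s2, 1111111, VU$)
  read 1, top V: go to s2, push VU → (s2, 111111, VUU$)
  read 1, top V: go to s2, push VU → (s2, 11111, VUUU$)
  read 1, top V: go to s2, push VU → (s2, 1111, VUUUU$)
  read 1, top V: go to s2, push VU → (s2, 111, VUUUUU$)
  read 1, top V: go to s2, push VU → (s2, 11, VUUUUUU$)
  read 1, top V: go to s2, push VU → (s2, 1, VUUUUUUU$)
  read 1, top V: go to s2, push VU → (s2, ε, VUUUUUUUU$)
All input consumed in state s2 with stack VUUUUUUUU$.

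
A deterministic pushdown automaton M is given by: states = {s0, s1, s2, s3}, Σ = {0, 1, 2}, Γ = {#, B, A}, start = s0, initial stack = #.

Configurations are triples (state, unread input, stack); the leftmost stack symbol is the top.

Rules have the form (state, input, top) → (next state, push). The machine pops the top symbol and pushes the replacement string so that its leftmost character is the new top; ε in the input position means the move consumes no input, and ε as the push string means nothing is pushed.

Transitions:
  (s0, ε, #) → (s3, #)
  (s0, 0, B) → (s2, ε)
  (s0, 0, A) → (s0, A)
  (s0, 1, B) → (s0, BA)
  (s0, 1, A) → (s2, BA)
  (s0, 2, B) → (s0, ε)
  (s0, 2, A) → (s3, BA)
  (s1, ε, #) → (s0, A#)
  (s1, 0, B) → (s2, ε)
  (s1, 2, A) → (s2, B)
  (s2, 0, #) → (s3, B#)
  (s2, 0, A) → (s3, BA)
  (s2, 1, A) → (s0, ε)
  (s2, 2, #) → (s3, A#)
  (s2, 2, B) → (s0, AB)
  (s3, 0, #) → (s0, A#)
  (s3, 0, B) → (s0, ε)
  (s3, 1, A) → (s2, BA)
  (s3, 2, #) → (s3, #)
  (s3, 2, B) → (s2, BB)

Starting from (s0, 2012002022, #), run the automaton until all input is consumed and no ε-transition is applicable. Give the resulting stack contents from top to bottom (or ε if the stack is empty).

(s0, 2012002022, #)
  ε-move, top #: go to s3, push # → (s3, 2012002022, #)
  read 2, top #: go to s3, push # → (s3, 012002022, #)
  read 0, top #: go to s0, push A# → (s0, 12002022, A#)
  read 1, top A: go to s2, push BA → (s2, 2002022, BA#)
  read 2, top B: go to s0, push AB → (s0, 002022, ABA#)
  read 0, top A: go to s0, push A → (s0, 02022, ABA#)
  read 0, top A: go to s0, push A → (s0, 2022, ABA#)
  read 2, top A: go to s3, push BA → (s3, 022, BABA#)
  read 0, top B: go to s0, push ε → (s0, 22, ABA#)
  read 2, top A: go to s3, push BA → (s3, 2, BABA#)
  read 2, top B: go to s2, push BB → (s2, ε, BBABA#)
All input consumed in state s2 with stack BBABA#.

BBABA#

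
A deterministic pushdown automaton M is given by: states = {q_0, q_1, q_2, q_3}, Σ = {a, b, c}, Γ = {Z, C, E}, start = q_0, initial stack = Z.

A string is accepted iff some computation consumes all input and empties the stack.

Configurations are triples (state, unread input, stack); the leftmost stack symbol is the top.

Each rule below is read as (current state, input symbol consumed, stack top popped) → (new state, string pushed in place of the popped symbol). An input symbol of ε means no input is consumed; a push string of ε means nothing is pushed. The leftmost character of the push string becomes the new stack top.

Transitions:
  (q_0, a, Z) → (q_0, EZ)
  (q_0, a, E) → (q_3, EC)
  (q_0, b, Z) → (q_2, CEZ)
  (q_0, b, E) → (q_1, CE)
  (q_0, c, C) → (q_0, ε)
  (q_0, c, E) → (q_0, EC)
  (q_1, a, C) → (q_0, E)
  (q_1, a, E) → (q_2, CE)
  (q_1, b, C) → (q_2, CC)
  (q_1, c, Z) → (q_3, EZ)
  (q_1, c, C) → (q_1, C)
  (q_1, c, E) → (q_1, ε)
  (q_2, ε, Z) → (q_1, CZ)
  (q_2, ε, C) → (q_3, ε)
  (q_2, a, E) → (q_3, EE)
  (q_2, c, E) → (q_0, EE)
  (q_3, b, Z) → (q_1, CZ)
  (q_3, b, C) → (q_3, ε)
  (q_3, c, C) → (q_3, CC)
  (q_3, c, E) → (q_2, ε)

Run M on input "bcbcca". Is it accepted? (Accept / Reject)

Reject

(q_0, bcbcca, Z)
  read b, top Z: go to q_2, push CEZ → (q_2, cbcca, CEZ)
  ε-move, top C: go to q_3, push ε → (q_3, cbcca, EZ)
  read c, top E: go to q_2, push ε → (q_2, bcca, Z)
  ε-move, top Z: go to q_1, push CZ → (q_1, bcca, CZ)
  read b, top C: go to q_2, push CC → (q_2, cca, CCZ)
  ε-move, top C: go to q_3, push ε → (q_3, cca, CZ)
  read c, top C: go to q_3, push CC → (q_3, ca, CCZ)
  read c, top C: go to q_3, push CC → (q_3, a, CCCZ)
No transition applies at (q_3, a, CCCZ); input not fully consumed.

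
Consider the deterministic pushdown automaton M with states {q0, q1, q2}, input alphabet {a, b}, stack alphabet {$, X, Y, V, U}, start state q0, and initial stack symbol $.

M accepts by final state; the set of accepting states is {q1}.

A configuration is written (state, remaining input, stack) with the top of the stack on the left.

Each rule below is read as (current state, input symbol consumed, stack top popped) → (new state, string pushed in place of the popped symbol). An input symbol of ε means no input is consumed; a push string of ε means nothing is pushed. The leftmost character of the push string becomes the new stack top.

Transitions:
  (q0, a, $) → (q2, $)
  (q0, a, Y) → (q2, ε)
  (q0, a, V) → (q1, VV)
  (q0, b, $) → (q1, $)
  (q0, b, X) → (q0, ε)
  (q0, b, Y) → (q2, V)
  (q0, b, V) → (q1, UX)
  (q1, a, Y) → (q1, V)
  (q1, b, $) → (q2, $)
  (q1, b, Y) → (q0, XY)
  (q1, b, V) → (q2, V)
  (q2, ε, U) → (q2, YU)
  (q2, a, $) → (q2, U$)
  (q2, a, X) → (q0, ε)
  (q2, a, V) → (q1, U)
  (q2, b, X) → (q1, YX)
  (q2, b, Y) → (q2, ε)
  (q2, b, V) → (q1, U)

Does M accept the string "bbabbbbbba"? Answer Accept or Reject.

Reject

(q0, bbabbbbbba, $) ⊢ (q1, babbbbbba, $) ⊢ (q2, abbbbbba, $) ⊢ (q2, bbbbbba, U$) ⊢ (q2, bbbbbba, YU$) ⊢ (q2, bbbbba, U$) ⊢ (q2, bbbbba, YU$) ⊢ (q2, bbbba, U$) ⊢ (q2, bbbba, YU$) ⊢ (q2, bbba, U$) ⊢ (q2, bbba, YU$) ⊢ (q2, bba, U$) ⊢ (q2, bba, YU$) ⊢ (q2, ba, U$) ⊢ (q2, ba, YU$) ⊢ (q2, a, U$) ⊢ (q2, a, YU$)
No transition applies at (q2, a, YU$); input not fully consumed.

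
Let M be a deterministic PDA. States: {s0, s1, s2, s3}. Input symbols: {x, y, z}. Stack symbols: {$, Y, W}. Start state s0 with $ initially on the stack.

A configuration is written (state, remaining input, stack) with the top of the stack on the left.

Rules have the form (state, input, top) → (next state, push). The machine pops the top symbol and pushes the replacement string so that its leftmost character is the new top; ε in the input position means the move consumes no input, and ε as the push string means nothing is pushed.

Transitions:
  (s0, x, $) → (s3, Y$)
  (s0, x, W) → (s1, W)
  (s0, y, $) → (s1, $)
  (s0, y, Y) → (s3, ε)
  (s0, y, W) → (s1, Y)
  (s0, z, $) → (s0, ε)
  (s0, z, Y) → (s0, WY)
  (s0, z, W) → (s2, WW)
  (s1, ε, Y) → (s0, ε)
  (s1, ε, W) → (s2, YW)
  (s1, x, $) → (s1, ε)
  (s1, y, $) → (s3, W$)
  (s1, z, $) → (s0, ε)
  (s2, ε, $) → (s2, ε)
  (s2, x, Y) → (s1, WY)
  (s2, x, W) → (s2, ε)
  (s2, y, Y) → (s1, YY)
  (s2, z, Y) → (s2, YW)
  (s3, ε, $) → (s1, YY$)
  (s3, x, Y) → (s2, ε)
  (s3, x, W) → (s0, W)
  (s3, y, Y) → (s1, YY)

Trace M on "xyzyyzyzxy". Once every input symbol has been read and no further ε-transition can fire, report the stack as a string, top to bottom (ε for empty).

YWY$

(s0, xyzyyzyzxy, $)
  read x, top $: go to s3, push Y$ → (s3, yzyyzyzxy, Y$)
  read y, top Y: go to s1, push YY → (s1, zyyzyzxy, YY$)
  ε-move, top Y: go to s0, push ε → (s0, zyyzyzxy, Y$)
  read z, top Y: go to s0, push WY → (s0, yyzyzxy, WY$)
  read y, top W: go to s1, push Y → (s1, yzyzxy, YY$)
  ε-move, top Y: go to s0, push ε → (s0, yzyzxy, Y$)
  read y, top Y: go to s3, push ε → (s3, zyzxy, $)
  ε-move, top $: go to s1, push YY$ → (s1, zyzxy, YY$)
  ε-move, top Y: go to s0, push ε → (s0, zyzxy, Y$)
  read z, top Y: go to s0, push WY → (s0, yzxy, WY$)
  read y, top W: go to s1, push Y → (s1, zxy, YY$)
  ε-move, top Y: go to s0, push ε → (s0, zxy, Y$)
  read z, top Y: go to s0, push WY → (s0, xy, WY$)
  read x, top W: go to s1, push W → (s1, y, WY$)
  ε-move, top W: go to s2, push YW → (s2, y, YWY$)
  read y, top Y: go to s1, push YY → (s1, ε, YYWY$)
  ε-move, top Y: go to s0, push ε → (s0, ε, YWY$)
All input consumed in state s0 with stack YWY$.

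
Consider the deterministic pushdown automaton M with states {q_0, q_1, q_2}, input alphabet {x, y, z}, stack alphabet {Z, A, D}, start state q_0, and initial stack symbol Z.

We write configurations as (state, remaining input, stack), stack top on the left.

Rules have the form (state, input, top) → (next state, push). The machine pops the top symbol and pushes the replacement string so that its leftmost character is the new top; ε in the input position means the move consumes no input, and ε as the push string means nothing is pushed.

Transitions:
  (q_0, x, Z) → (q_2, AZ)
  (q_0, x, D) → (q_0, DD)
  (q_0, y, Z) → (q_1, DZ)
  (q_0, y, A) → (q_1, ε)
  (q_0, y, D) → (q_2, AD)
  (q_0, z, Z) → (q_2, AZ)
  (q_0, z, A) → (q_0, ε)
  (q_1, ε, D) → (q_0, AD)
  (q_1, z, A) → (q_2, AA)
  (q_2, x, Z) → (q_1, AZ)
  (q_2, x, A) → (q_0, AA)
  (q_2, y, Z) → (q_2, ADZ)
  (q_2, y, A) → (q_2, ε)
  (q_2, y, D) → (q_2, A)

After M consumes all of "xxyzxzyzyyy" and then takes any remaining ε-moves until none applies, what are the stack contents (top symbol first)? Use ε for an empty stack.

ADZ

(q_0, xxyzxzyzyyy, Z)
  read x, top Z: go to q_2, push AZ → (q_2, xyzxzyzyyy, AZ)
  read x, top A: go to q_0, push AA → (q_0, yzxzyzyyy, AAZ)
  read y, top A: go to q_1, push ε → (q_1, zxzyzyyy, AZ)
  read z, top A: go to q_2, push AA → (q_2, xzyzyyy, AAZ)
  read x, top A: go to q_0, push AA → (q_0, zyzyyy, AAAZ)
  read z, top A: go to q_0, push ε → (q_0, yzyyy, AAZ)
  read y, top A: go to q_1, push ε → (q_1, zyyy, AZ)
  read z, top A: go to q_2, push AA → (q_2, yyy, AAZ)
  read y, top A: go to q_2, push ε → (q_2, yy, AZ)
  read y, top A: go to q_2, push ε → (q_2, y, Z)
  read y, top Z: go to q_2, push ADZ → (q_2, ε, ADZ)
All input consumed in state q_2 with stack ADZ.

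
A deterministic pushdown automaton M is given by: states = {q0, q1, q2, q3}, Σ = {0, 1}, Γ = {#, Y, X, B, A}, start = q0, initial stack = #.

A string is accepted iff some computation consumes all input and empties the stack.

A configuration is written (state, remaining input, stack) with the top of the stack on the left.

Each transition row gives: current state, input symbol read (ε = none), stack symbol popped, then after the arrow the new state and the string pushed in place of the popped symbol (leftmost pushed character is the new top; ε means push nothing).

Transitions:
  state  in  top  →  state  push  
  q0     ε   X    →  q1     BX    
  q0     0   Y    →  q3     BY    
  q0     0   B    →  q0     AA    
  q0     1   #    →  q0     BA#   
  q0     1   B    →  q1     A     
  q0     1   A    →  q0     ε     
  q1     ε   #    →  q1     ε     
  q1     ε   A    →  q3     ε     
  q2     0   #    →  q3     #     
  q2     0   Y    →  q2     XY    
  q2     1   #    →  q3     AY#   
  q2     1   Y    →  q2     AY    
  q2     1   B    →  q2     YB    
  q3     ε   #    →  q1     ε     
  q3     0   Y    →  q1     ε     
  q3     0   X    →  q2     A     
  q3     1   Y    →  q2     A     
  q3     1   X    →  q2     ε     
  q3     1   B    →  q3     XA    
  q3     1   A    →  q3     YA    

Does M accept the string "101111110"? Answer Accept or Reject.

(q0, 101111110, #) ⊢ (q0, 01111110, BA#) ⊢ (q0, 1111110, AAA#) ⊢ (q0, 111110, AA#) ⊢ (q0, 11110, A#) ⊢ (q0, 1110, #) ⊢ (q0, 110, BA#) ⊢ (q1, 10, AA#) ⊢ (q3, 10, A#) ⊢ (q3, 0, YA#) ⊢ (q1, ε, A#) ⊢ (q3, ε, #) ⊢ (q1, ε, ε)
All input consumed and the stack is empty.

Accept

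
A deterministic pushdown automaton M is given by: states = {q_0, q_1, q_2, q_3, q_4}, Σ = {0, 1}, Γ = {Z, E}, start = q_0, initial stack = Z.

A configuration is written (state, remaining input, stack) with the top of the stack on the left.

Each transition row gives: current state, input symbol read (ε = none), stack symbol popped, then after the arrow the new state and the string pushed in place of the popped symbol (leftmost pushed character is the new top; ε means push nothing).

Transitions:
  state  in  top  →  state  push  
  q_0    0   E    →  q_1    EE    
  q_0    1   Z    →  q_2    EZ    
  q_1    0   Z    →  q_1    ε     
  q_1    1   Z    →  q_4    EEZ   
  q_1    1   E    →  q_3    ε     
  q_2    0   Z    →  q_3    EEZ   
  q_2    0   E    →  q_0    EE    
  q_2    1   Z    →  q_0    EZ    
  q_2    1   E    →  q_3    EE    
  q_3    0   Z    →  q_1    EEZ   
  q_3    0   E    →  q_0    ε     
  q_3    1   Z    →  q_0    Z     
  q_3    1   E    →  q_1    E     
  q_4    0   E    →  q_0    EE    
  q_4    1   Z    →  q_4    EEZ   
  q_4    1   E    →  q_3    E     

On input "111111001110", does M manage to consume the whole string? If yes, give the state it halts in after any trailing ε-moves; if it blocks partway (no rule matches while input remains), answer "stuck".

stuck

(q_0, 111111001110, Z)
  read 1, top Z: go to q_2, push EZ → (q_2, 11111001110, EZ)
  read 1, top E: go to q_3, push EE → (q_3, 1111001110, EEZ)
  read 1, top E: go to q_1, push E → (q_1, 111001110, EEZ)
  read 1, top E: go to q_3, push ε → (q_3, 11001110, EZ)
  read 1, top E: go to q_1, push E → (q_1, 1001110, EZ)
  read 1, top E: go to q_3, push ε → (q_3, 001110, Z)
  read 0, top Z: go to q_1, push EEZ → (q_1, 01110, EEZ)
No transition for (q_1, 0, top E); M blocks with input 01110 remaining.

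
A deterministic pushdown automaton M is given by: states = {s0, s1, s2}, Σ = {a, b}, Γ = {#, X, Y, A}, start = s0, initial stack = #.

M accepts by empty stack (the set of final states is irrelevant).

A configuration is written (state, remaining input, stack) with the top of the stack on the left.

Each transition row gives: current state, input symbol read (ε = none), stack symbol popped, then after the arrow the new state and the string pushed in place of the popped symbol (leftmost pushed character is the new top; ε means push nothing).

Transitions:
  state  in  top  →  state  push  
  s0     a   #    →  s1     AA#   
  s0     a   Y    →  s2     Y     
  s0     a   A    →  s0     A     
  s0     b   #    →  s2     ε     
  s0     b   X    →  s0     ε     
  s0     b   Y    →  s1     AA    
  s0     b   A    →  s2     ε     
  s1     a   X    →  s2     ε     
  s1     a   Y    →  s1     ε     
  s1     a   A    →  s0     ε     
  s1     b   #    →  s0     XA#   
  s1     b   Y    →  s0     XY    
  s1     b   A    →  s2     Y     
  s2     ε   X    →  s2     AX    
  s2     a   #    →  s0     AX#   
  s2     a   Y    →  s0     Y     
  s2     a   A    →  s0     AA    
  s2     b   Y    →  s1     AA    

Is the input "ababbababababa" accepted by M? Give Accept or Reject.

Reject

(s0, ababbababababa, #)
  read a, top #: go to s1, push AA# → (s1, babbababababa, AA#)
  read b, top A: go to s2, push Y → (s2, abbababababa, YA#)
  read a, top Y: go to s0, push Y → (s0, bbababababa, YA#)
  read b, top Y: go to s1, push AA → (s1, bababababa, AAA#)
  read b, top A: go to s2, push Y → (s2, ababababa, YAA#)
  read a, top Y: go to s0, push Y → (s0, babababa, YAA#)
  read b, top Y: go to s1, push AA → (s1, abababa, AAAA#)
  read a, top A: go to s0, push ε → (s0, bababa, AAA#)
  read b, top A: go to s2, push ε → (s2, ababa, AA#)
  read a, top A: go to s0, push AA → (s0, baba, AAA#)
  read b, top A: go to s2, push ε → (s2, aba, AA#)
  read a, top A: go to s0, push AA → (s0, ba, AAA#)
  read b, top A: go to s2, push ε → (s2, a, AA#)
  read a, top A: go to s0, push AA → (s0, ε, AAA#)
All input consumed; stack is AAA#, not empty, and no further ε-move applies.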